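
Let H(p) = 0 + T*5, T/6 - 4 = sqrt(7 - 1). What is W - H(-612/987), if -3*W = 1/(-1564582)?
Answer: -563249519/4693746 - 30*sqrt(6) ≈ -193.48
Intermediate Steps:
T = 24 + 6*sqrt(6) (T = 24 + 6*sqrt(7 - 1) = 24 + 6*sqrt(6) ≈ 38.697)
W = 1/4693746 (W = -1/3/(-1564582) = -1/3*(-1/1564582) = 1/4693746 ≈ 2.1305e-7)
H(p) = 120 + 30*sqrt(6) (H(p) = 0 + (24 + 6*sqrt(6))*5 = 0 + (120 + 30*sqrt(6)) = 120 + 30*sqrt(6))
W - H(-612/987) = 1/4693746 - (120 + 30*sqrt(6)) = 1/4693746 + (-120 - 30*sqrt(6)) = -563249519/4693746 - 30*sqrt(6)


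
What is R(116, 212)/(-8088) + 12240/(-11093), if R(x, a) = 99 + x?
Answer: -101382115/89720184 ≈ -1.1300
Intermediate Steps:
R(116, 212)/(-8088) + 12240/(-11093) = (99 + 116)/(-8088) + 12240/(-11093) = 215*(-1/8088) + 12240*(-1/11093) = -215/8088 - 12240/11093 = -101382115/89720184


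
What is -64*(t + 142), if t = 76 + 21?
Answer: -15296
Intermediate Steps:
t = 97
-64*(t + 142) = -64*(97 + 142) = -64*239 = -15296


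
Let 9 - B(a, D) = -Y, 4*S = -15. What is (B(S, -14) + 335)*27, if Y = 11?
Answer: 9585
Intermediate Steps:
S = -15/4 (S = (1/4)*(-15) = -15/4 ≈ -3.7500)
B(a, D) = 20 (B(a, D) = 9 - (-1)*11 = 9 - 1*(-11) = 9 + 11 = 20)
(B(S, -14) + 335)*27 = (20 + 335)*27 = 355*27 = 9585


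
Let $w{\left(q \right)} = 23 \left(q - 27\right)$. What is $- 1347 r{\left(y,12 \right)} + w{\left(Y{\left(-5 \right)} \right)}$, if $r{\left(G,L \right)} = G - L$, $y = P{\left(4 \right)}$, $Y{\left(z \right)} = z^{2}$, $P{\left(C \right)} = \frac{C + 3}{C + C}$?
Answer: $\frac{119515}{8} \approx 14939.0$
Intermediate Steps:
$P{\left(C \right)} = \frac{3 + C}{2 C}$
$y = \frac{7}{8}$ ($y = \frac{3 + 4}{2 \cdot 4} = \frac{1}{2} \cdot \frac{1}{4} \cdot 7 = \frac{7}{8} \approx 0.875$)
$w{\left(q \right)} = -621 + 23 q$ ($w{\left(q \right)} = 23 \left(-27 + q\right) = -621 + 23 q$)
$- 1347 r{\left(y,12 \right)} + w{\left(Y{\left(-5 \right)} \right)} = - 1347 \left(\frac{7}{8} - 12\right) - \left(621 - 23 \left(-5\right)^{2}\right) = - 1347 \left(\frac{7}{8} - 12\right) + \left(-621 + 23 \cdot 25\right) = \left(-1347\right) \left(- \frac{89}{8}\right) + \left(-621 + 575\right) = \frac{119883}{8} - 46 = \frac{119515}{8}$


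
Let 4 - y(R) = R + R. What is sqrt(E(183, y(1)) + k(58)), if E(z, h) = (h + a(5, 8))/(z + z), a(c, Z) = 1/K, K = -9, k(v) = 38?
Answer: sqrt(45819174)/1098 ≈ 6.1648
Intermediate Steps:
y(R) = 4 - 2*R (y(R) = 4 - (R + R) = 4 - 2*R)
a(c, Z) = -1/9 (a(c, Z) = 1/(-9) = -1/9)
E(z, h) = (-1/9 + h)/(2*z) (E(z, h) = (h - 1/9)/(z + z) = (-1/9 + h)/((2*z)) = (-1/9 + h)*(1/(2*z)) = (-1/9 + h)/(2*z))
sqrt(E(183, y(1)) + k(58)) = sqrt((1/18)*(-1 + 9*(4 - 2*1))/183 + 38) = sqrt((1/18)*(1/183)*(-1 + 9*(4 - 2)) + 38) = sqrt((1/18)*(1/183)*(-1 + 9*2) + 38) = sqrt((1/18)*(1/183)*(-1 + 18) + 38) = sqrt((1/18)*(1/183)*17 + 38) = sqrt(17/3294 + 38) = sqrt(125189/3294) = sqrt(45819174)/1098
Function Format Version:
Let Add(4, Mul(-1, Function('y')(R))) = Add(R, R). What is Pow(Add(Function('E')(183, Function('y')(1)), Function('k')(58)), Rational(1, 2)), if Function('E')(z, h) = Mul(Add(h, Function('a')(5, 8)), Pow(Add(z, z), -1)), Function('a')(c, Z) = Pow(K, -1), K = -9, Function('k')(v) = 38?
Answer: Mul(Rational(1, 1098), Pow(45819174, Rational(1, 2))) ≈ 6.1648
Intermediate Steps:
Function('y')(R) = Add(4, Mul(-2, R)) (Function('y')(R) = Add(4, Mul(-1, Add(R, R))) = Add(4, Mul(-1, Mul(2, R))) = Add(4, Mul(-2, R)))
Function('a')(c, Z) = Rational(-1, 9) (Function('a')(c, Z) = Pow(-9, -1) = Rational(-1, 9))
Function('E')(z, h) = Mul(Rational(1, 2), Pow(z, -1), Add(Rational(-1, 9), h)) (Function('E')(z, h) = Mul(Add(h, Rational(-1, 9)), Pow(Add(z, z), -1)) = Mul(Add(Rational(-1, 9), h), Pow(Mul(2, z), -1)) = Mul(Add(Rational(-1, 9), h), Mul(Rational(1, 2), Pow(z, -1))) = Mul(Rational(1, 2), Pow(z, -1), Add(Rational(-1, 9), h)))
Pow(Add(Function('E')(183, Function('y')(1)), Function('k')(58)), Rational(1, 2)) = Pow(Add(Mul(Rational(1, 18), Pow(183, -1), Add(-1, Mul(9, Add(4, Mul(-2, 1))))), 38), Rational(1, 2)) = Pow(Add(Mul(Rational(1, 18), Rational(1, 183), Add(-1, Mul(9, Add(4, -2)))), 38), Rational(1, 2)) = Pow(Add(Mul(Rational(1, 18), Rational(1, 183), Add(-1, Mul(9, 2))), 38), Rational(1, 2)) = Pow(Add(Mul(Rational(1, 18), Rational(1, 183), Add(-1, 18)), 38), Rational(1, 2)) = Pow(Add(Mul(Rational(1, 18), Rational(1, 183), 17), 38), Rational(1, 2)) = Pow(Add(Rational(17, 3294), 38), Rational(1, 2)) = Pow(Rational(125189, 3294), Rational(1, 2)) = Mul(Rational(1, 1098), Pow(45819174, Rational(1, 2)))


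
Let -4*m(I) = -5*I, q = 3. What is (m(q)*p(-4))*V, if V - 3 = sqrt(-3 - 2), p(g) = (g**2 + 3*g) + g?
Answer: 0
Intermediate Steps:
m(I) = 5*I/4 (m(I) = -(-5)*I/4 = 5*I/4)
p(g) = g**2 + 4*g
V = 3 + I*sqrt(5) (V = 3 + sqrt(-3 - 2) = 3 + sqrt(-5) = 3 + I*sqrt(5) ≈ 3.0 + 2.2361*I)
(m(q)*p(-4))*V = (((5/4)*3)*(-4*(4 - 4)))*(3 + I*sqrt(5)) = (15*(-4*0)/4)*(3 + I*sqrt(5)) = ((15/4)*0)*(3 + I*sqrt(5)) = 0*(3 + I*sqrt(5)) = 0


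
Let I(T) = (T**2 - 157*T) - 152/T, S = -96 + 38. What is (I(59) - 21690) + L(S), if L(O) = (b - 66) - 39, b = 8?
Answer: -1626723/59 ≈ -27572.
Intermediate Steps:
S = -58
I(T) = T**2 - 157*T - 152/T
L(O) = -97 (L(O) = (8 - 66) - 39 = -58 - 39 = -97)
(I(59) - 21690) + L(S) = ((-152 + 59**2*(-157 + 59))/59 - 21690) - 97 = ((-152 + 3481*(-98))/59 - 21690) - 97 = ((-152 - 341138)/59 - 21690) - 97 = ((1/59)*(-341290) - 21690) - 97 = (-341290/59 - 21690) - 97 = -1621000/59 - 97 = -1626723/59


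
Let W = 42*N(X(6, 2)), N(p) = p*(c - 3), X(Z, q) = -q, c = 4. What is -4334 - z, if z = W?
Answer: -4250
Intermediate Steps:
N(p) = p (N(p) = p*(4 - 3) = p*1 = p)
W = -84 (W = 42*(-1*2) = 42*(-2) = -84)
z = -84
-4334 - z = -4334 - 1*(-84) = -4334 + 84 = -4250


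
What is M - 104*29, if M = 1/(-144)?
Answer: -434305/144 ≈ -3016.0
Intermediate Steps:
M = -1/144 ≈ -0.0069444
M - 104*29 = -1/144 - 104*29 = -1/144 - 3016 = -434305/144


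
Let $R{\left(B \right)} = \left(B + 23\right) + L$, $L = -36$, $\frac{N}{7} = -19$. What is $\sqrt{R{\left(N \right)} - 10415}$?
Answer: $i \sqrt{10561} \approx 102.77 i$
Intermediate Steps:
$N = -133$ ($N = 7 \left(-19\right) = -133$)
$R{\left(B \right)} = -13 + B$ ($R{\left(B \right)} = \left(B + 23\right) - 36 = \left(23 + B\right) - 36 = -13 + B$)
$\sqrt{R{\left(N \right)} - 10415} = \sqrt{\left(-13 - 133\right) - 10415} = \sqrt{-146 - 10415} = \sqrt{-10561} = i \sqrt{10561}$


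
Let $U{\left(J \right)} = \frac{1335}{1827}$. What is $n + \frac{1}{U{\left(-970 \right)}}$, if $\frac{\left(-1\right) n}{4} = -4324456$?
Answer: $\frac{7697532289}{445} \approx 1.7298 \cdot 10^{7}$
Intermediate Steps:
$U{\left(J \right)} = \frac{445}{609}$ ($U{\left(J \right)} = 1335 \cdot \frac{1}{1827} = \frac{445}{609}$)
$n = 17297824$ ($n = \left(-4\right) \left(-4324456\right) = 17297824$)
$n + \frac{1}{U{\left(-970 \right)}} = 17297824 + \frac{1}{\frac{445}{609}} = 17297824 + \frac{609}{445} = \frac{7697532289}{445}$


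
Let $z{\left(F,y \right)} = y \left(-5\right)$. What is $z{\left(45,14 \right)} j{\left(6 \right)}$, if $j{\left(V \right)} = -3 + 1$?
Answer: $140$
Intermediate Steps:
$z{\left(F,y \right)} = - 5 y$
$j{\left(V \right)} = -2$
$z{\left(45,14 \right)} j{\left(6 \right)} = \left(-5\right) 14 \left(-2\right) = \left(-70\right) \left(-2\right) = 140$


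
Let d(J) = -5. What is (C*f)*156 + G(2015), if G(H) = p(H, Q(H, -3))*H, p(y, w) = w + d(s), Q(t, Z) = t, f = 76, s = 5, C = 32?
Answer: 4429542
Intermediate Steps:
p(y, w) = -5 + w (p(y, w) = w - 5 = -5 + w)
G(H) = H*(-5 + H) (G(H) = (-5 + H)*H = H*(-5 + H))
(C*f)*156 + G(2015) = (32*76)*156 + 2015*(-5 + 2015) = 2432*156 + 2015*2010 = 379392 + 4050150 = 4429542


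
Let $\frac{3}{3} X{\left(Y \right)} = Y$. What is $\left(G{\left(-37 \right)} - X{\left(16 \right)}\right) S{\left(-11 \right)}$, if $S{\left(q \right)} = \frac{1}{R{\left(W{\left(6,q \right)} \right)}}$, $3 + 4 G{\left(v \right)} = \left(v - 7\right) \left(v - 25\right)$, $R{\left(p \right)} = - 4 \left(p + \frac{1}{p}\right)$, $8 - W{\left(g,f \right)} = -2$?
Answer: $- \frac{13305}{808} \approx -16.467$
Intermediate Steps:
$W{\left(g,f \right)} = 10$ ($W{\left(g,f \right)} = 8 - -2 = 8 + 2 = 10$)
$R{\left(p \right)} = - 4 p - \frac{4}{p}$
$X{\left(Y \right)} = Y$
$G{\left(v \right)} = - \frac{3}{4} + \frac{\left(-25 + v\right) \left(-7 + v\right)}{4}$ ($G{\left(v \right)} = - \frac{3}{4} + \frac{\left(v - 7\right) \left(v - 25\right)}{4} = - \frac{3}{4} + \frac{\left(-7 + v\right) \left(-25 + v\right)}{4} = - \frac{3}{4} + \frac{\left(-25 + v\right) \left(-7 + v\right)}{4}$)
$S{\left(q \right)} = - \frac{5}{202}$ ($S{\left(q \right)} = \frac{1}{\left(-4\right) 10 - \frac{4}{10}} = \frac{1}{-40 - \frac{2}{5}} = \frac{1}{- \frac{202}{5}} = - \frac{5}{202}$)
$\left(G{\left(-37 \right)} - X{\left(16 \right)}\right) S{\left(-11 \right)} = \left(\left(43 - -296 + \frac{\left(-37\right)^{2}}{4}\right) - 16\right) \left(- \frac{5}{202}\right) = \left(\left(43 + 296 + \frac{1}{4} \cdot 1369\right) - 16\right) \left(- \frac{5}{202}\right) = \left(\left(43 + 296 + \frac{1369}{4}\right) - 16\right) \left(- \frac{5}{202}\right) = \left(\frac{2725}{4} - 16\right) \left(- \frac{5}{202}\right) = \frac{2661}{4} \left(- \frac{5}{202}\right) = - \frac{13305}{808}$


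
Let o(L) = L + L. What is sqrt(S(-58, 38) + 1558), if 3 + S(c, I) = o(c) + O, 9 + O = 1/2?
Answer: sqrt(5722)/2 ≈ 37.822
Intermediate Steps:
O = -17/2 (O = -9 + 1/2 = -17/2 ≈ -8.5000)
o(L) = 2*L
S(c, I) = -23/2 + 2*c (S(c, I) = -3 + (2*c - 17/2) = -3 + (-17/2 + 2*c) = -23/2 + 2*c)
sqrt(S(-58, 38) + 1558) = sqrt((-23/2 + 2*(-58)) + 1558) = sqrt((-23/2 - 116) + 1558) = sqrt(-255/2 + 1558) = sqrt(2861/2) = sqrt(5722)/2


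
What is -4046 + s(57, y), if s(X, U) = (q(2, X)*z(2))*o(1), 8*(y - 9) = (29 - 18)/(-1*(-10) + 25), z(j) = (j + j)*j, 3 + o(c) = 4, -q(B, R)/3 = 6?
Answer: -4190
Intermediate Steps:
q(B, R) = -18 (q(B, R) = -3*6 = -18)
o(c) = 1 (o(c) = -3 + 4 = 1)
z(j) = 2*j² (z(j) = (2*j)*j = 2*j²)
y = 2531/280 (y = 9 + ((29 - 18)/(-1*(-10) + 25))/8 = 9 + (11/(10 + 25))/8 = 9 + (11/35)/8 = 9 + (11*(1/35))/8 = 9 + (⅛)*(11/35) = 9 + 11/280 = 2531/280 ≈ 9.0393)
s(X, U) = -144 (s(X, U) = -36*2²*1 = -36*4*1 = -18*8*1 = -144*1 = -144)
-4046 + s(57, y) = -4046 - 144 = -4190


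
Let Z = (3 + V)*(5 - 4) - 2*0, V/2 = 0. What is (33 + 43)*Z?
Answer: 228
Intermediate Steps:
V = 0 (V = 2*0 = 0)
Z = 3 (Z = (3 + 0)*(5 - 4) - 2*0 = 3*1 + 0 = 3 + 0 = 3)
(33 + 43)*Z = (33 + 43)*3 = 76*3 = 228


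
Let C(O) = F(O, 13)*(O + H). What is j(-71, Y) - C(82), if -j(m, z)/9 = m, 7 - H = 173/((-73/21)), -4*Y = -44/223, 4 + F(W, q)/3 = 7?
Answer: -44523/73 ≈ -609.90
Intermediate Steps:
F(W, q) = 9 (F(W, q) = -12 + 3*7 = -12 + 21 = 9)
Y = 11/223 (Y = -(-11)/223 = -¼*(-44/223) = 11/223 ≈ 0.049327)
H = 4144/73 (H = 7 - 173/((-73/21)) = 7 - 173/((-73*1/21)) = 7 - 173/(-73/21) = 7 - 173*(-21)/73 = 7 - 1*(-3633/73) = 7 + 3633/73 = 4144/73 ≈ 56.767)
j(m, z) = -9*m
C(O) = 37296/73 + 9*O (C(O) = 9*(O + 4144/73) = 9*(4144/73 + O) = 37296/73 + 9*O)
j(-71, Y) - C(82) = -9*(-71) - (37296/73 + 9*82) = 639 - (37296/73 + 738) = 639 - 1*91170/73 = 639 - 91170/73 = -44523/73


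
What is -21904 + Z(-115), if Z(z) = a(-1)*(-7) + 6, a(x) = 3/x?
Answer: -21877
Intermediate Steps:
Z(z) = 27 (Z(z) = (3/(-1))*(-7) + 6 = (3*(-1))*(-7) + 6 = -3*(-7) + 6 = 21 + 6 = 27)
-21904 + Z(-115) = -21904 + 27 = -21877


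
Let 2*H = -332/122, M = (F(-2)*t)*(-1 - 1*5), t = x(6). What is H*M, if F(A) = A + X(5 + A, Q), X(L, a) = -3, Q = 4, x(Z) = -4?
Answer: 9960/61 ≈ 163.28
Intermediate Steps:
t = -4
F(A) = -3 + A (F(A) = A - 3 = -3 + A)
M = -120 (M = ((-3 - 2)*(-4))*(-1 - 1*5) = (-5*(-4))*(-1 - 5) = 20*(-6) = -120)
H = -83/61 (H = (-332/122)/2 = (-332*1/122)/2 = (½)*(-166/61) = -83/61 ≈ -1.3607)
H*M = -83/61*(-120) = 9960/61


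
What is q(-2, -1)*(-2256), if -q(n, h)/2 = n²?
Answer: 18048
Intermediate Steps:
q(n, h) = -2*n²
q(-2, -1)*(-2256) = -2*(-2)²*(-2256) = -2*4*(-2256) = -8*(-2256) = 18048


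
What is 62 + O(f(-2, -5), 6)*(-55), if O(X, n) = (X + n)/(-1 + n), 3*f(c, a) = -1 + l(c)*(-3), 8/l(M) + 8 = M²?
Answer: -67/3 ≈ -22.333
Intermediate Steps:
l(M) = 8/(-8 + M²)
f(c, a) = -⅓ - 8/(-8 + c²) (f(c, a) = (-1 + (8/(-8 + c²))*(-3))/3 = (-1 - 24/(-8 + c²))/3 = -⅓ - 8/(-8 + c²))
O(X, n) = (X + n)/(-1 + n)
62 + O(f(-2, -5), 6)*(-55) = 62 + (((-16 - 1*(-2)²)/(3*(-8 + (-2)²)) + 6)/(-1 + 6))*(-55) = 62 + (((-16 - 1*4)/(3*(-8 + 4)) + 6)/5)*(-55) = 62 + (((⅓)*(-16 - 4)/(-4) + 6)/5)*(-55) = 62 + (((⅓)*(-¼)*(-20) + 6)/5)*(-55) = 62 + ((5/3 + 6)/5)*(-55) = 62 + ((⅕)*(23/3))*(-55) = 62 + (23/15)*(-55) = 62 - 253/3 = -67/3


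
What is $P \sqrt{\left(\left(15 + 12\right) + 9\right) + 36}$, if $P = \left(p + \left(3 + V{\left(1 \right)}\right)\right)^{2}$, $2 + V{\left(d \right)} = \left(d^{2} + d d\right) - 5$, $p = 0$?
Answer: $24 \sqrt{2} \approx 33.941$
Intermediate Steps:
$V{\left(d \right)} = -7 + 2 d^{2}$ ($V{\left(d \right)} = -2 - \left(5 - d^{2} - d d\right) = -2 + \left(\left(d^{2} + d^{2}\right) - 5\right) = -2 + \left(2 d^{2} - 5\right) = -2 + \left(-5 + 2 d^{2}\right) = -7 + 2 d^{2}$)
$P = 4$ ($P = \left(0 + \left(3 - \left(7 - 2 \cdot 1^{2}\right)\right)\right)^{2} = \left(0 + \left(3 + \left(-7 + 2 \cdot 1\right)\right)\right)^{2} = \left(0 + \left(3 + \left(-7 + 2\right)\right)\right)^{2} = \left(0 + \left(3 - 5\right)\right)^{2} = \left(0 - 2\right)^{2} = \left(-2\right)^{2} = 4$)
$P \sqrt{\left(\left(15 + 12\right) + 9\right) + 36} = 4 \sqrt{\left(\left(15 + 12\right) + 9\right) + 36} = 4 \sqrt{\left(27 + 9\right) + 36} = 4 \sqrt{36 + 36} = 4 \sqrt{72} = 4 \cdot 6 \sqrt{2} = 24 \sqrt{2}$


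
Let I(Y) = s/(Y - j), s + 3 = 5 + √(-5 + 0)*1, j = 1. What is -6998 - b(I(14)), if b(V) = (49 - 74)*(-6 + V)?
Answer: -92874/13 + 25*I*√5/13 ≈ -7144.2 + 4.3001*I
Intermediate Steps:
s = 2 + I*√5 (s = -3 + (5 + √(-5 + 0)*1) = -3 + (5 + √(-5)*1) = -3 + (5 + (I*√5)*1) = -3 + (5 + I*√5) = 2 + I*√5 ≈ 2.0 + 2.2361*I)
I(Y) = (2 + I*√5)/(-1 + Y) (I(Y) = (2 + I*√5)/(Y - 1*1) = (2 + I*√5)/(Y - 1) = (2 + I*√5)/(-1 + Y))
b(V) = 150 - 25*V (b(V) = -25*(-6 + V) = 150 - 25*V)
-6998 - b(I(14)) = -6998 - (150 - 25*(2 + I*√5)/(-1 + 14)) = -6998 - (150 - 25*(2 + I*√5)/13) = -6998 - (150 - 25*(2/13 + I*√5/13)) = -6998 - (150 + (-50/13 - 25*I*√5/13)) = -6998 - (1900/13 - 25*I*√5/13) = -6998 + (-1900/13 + 25*I*√5/13) = -92874/13 + 25*I*√5/13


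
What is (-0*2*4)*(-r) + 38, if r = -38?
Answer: 38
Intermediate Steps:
(-0*2*4)*(-r) + 38 = (-0*2*4)*(-1*(-38)) + 38 = (-3*0*4)*38 + 38 = (0*4)*38 + 38 = 0*38 + 38 = 0 + 38 = 38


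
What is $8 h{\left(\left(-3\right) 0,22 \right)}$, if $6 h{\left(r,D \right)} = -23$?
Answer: $- \frac{92}{3} \approx -30.667$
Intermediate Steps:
$h{\left(r,D \right)} = - \frac{23}{6}$ ($h{\left(r,D \right)} = \frac{1}{6} \left(-23\right) = - \frac{23}{6}$)
$8 h{\left(\left(-3\right) 0,22 \right)} = 8 \left(- \frac{23}{6}\right) = - \frac{92}{3}$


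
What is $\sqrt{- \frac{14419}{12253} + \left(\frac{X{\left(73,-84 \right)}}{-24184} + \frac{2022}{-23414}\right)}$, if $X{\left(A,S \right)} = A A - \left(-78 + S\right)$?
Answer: $\frac{i \sqrt{4483445130868895895647930}}{1734547472132} \approx 1.2207 i$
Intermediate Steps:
$X{\left(A,S \right)} = 78 + A^{2} - S$ ($X{\left(A,S \right)} = A^{2} - \left(-78 + S\right) = 78 + A^{2} - S$)
$\sqrt{- \frac{14419}{12253} + \left(\frac{X{\left(73,-84 \right)}}{-24184} + \frac{2022}{-23414}\right)} = \sqrt{- \frac{14419}{12253} + \left(\frac{78 + 73^{2} - -84}{-24184} + \frac{2022}{-23414}\right)} = \sqrt{\left(-14419\right) \frac{1}{12253} + \left(\left(78 + 5329 + 84\right) \left(- \frac{1}{24184}\right) + 2022 \left(- \frac{1}{23414}\right)\right)} = \sqrt{- \frac{14419}{12253} + \left(5491 \left(- \frac{1}{24184}\right) - \frac{1011}{11707}\right)} = \sqrt{- \frac{14419}{12253} - \frac{88733161}{283122088}} = \sqrt{- \frac{5169584808605}{3469094944264}} = \frac{i \sqrt{4483445130868895895647930}}{1734547472132}$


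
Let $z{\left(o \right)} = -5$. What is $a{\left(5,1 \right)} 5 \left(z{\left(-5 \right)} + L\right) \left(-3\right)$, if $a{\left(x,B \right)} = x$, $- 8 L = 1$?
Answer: $\frac{3075}{8} \approx 384.38$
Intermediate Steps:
$L = - \frac{1}{8}$ ($L = \left(- \frac{1}{8}\right) 1 = - \frac{1}{8} \approx -0.125$)
$a{\left(5,1 \right)} 5 \left(z{\left(-5 \right)} + L\right) \left(-3\right) = 5 \cdot 5 \left(-5 - \frac{1}{8}\right) \left(-3\right) = 5 \cdot 5 \left(- \frac{41}{8}\right) \left(-3\right) = 5 \left(- \frac{205}{8}\right) \left(-3\right) = \left(- \frac{1025}{8}\right) \left(-3\right) = \frac{3075}{8}$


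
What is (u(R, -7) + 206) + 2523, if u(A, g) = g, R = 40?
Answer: 2722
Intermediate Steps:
(u(R, -7) + 206) + 2523 = (-7 + 206) + 2523 = 199 + 2523 = 2722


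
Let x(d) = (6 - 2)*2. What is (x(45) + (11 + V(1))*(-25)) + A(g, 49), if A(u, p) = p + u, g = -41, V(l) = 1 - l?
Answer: -259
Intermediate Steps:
x(d) = 8 (x(d) = 4*2 = 8)
(x(45) + (11 + V(1))*(-25)) + A(g, 49) = (8 + (11 + (1 - 1*1))*(-25)) + (49 - 41) = (8 + (11 + (1 - 1))*(-25)) + 8 = (8 + (11 + 0)*(-25)) + 8 = (8 + 11*(-25)) + 8 = (8 - 275) + 8 = -267 + 8 = -259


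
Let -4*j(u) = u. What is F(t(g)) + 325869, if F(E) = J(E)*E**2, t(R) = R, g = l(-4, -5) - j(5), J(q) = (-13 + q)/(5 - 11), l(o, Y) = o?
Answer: 41713773/128 ≈ 3.2589e+5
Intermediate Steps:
j(u) = -u/4
J(q) = 13/6 - q/6 (J(q) = (-13 + q)/(-6) = (-13 + q)*(-1/6) = 13/6 - q/6)
g = -11/4 (g = -4 - (-1)*5/4 = -4 - 1*(-5/4) = -4 + 5/4 = -11/4 ≈ -2.7500)
F(E) = E**2*(13/6 - E/6) (F(E) = (13/6 - E/6)*E**2 = E**2*(13/6 - E/6))
F(t(g)) + 325869 = (-11/4)**2*(13 - 1*(-11/4))/6 + 325869 = (1/6)*(121/16)*(13 + 11/4) + 325869 = (1/6)*(121/16)*(63/4) + 325869 = 2541/128 + 325869 = 41713773/128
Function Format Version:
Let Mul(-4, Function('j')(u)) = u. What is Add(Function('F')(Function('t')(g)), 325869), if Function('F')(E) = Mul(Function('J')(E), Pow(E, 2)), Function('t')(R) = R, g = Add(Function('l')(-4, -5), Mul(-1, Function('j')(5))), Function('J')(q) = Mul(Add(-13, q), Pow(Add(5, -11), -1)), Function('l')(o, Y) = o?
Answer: Rational(41713773, 128) ≈ 3.2589e+5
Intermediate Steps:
Function('j')(u) = Mul(Rational(-1, 4), u)
Function('J')(q) = Add(Rational(13, 6), Mul(Rational(-1, 6), q)) (Function('J')(q) = Mul(Add(-13, q), Pow(-6, -1)) = Mul(Add(-13, q), Rational(-1, 6)) = Add(Rational(13, 6), Mul(Rational(-1, 6), q)))
g = Rational(-11, 4) (g = Add(-4, Mul(-1, Mul(Rational(-1, 4), 5))) = Add(-4, Mul(-1, Rational(-5, 4))) = Add(-4, Rational(5, 4)) = Rational(-11, 4) ≈ -2.7500)
Function('F')(E) = Mul(Pow(E, 2), Add(Rational(13, 6), Mul(Rational(-1, 6), E))) (Function('F')(E) = Mul(Add(Rational(13, 6), Mul(Rational(-1, 6), E)), Pow(E, 2)) = Mul(Pow(E, 2), Add(Rational(13, 6), Mul(Rational(-1, 6), E))))
Add(Function('F')(Function('t')(g)), 325869) = Add(Mul(Rational(1, 6), Pow(Rational(-11, 4), 2), Add(13, Mul(-1, Rational(-11, 4)))), 325869) = Add(Mul(Rational(1, 6), Rational(121, 16), Add(13, Rational(11, 4))), 325869) = Add(Mul(Rational(1, 6), Rational(121, 16), Rational(63, 4)), 325869) = Add(Rational(2541, 128), 325869) = Rational(41713773, 128)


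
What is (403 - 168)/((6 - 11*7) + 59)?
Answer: -235/12 ≈ -19.583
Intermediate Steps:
(403 - 168)/((6 - 11*7) + 59) = 235/((6 - 77) + 59) = 235/(-71 + 59) = 235/(-12) = 235*(-1/12) = -235/12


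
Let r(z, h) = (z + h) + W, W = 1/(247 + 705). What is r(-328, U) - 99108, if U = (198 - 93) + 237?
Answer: -94337487/952 ≈ -99094.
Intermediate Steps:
U = 342 (U = 105 + 237 = 342)
W = 1/952 ≈ 0.0010504
r(z, h) = 1/952 + h + z (r(z, h) = (z + h) + 1/952 = (h + z) + 1/952 = 1/952 + h + z)
r(-328, U) - 99108 = (1/952 + 342 - 328) - 99108 = 13329/952 - 99108 = -94337487/952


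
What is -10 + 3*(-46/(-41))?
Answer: -272/41 ≈ -6.6341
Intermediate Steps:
-10 + 3*(-46/(-41)) = -10 + 3*(-46*(-1/41)) = -10 + 3*(46/41) = -10 + 138/41 = -272/41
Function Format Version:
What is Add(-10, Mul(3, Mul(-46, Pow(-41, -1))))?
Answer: Rational(-272, 41) ≈ -6.6341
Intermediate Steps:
Add(-10, Mul(3, Mul(-46, Pow(-41, -1)))) = Add(-10, Mul(3, Mul(-46, Rational(-1, 41)))) = Add(-10, Mul(3, Rational(46, 41))) = Add(-10, Rational(138, 41)) = Rational(-272, 41)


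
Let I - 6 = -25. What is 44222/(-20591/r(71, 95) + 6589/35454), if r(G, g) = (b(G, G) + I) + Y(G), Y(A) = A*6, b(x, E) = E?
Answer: -187357691166/181720943 ≈ -1031.0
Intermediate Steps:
I = -19 (I = 6 - 25 = -19)
Y(A) = 6*A
r(G, g) = -19 + 7*G (r(G, g) = (G - 19) + 6*G = (-19 + G) + 6*G = -19 + 7*G)
44222/(-20591/r(71, 95) + 6589/35454) = 44222/(-20591/(-19 + 7*71) + 6589/35454) = 44222/(-20591/(-19 + 497) + 6589*(1/35454)) = 44222/(-20591/478 + 6589/35454) = 44222/(-181720943/4236753) = 44222*(-4236753/181720943) = -187357691166/181720943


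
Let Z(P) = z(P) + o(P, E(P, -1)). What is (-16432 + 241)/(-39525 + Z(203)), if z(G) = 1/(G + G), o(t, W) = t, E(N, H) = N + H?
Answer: 730394/1773859 ≈ 0.41175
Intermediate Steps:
E(N, H) = H + N
z(G) = 1/(2*G)
Z(P) = P + 1/(2*P) (Z(P) = 1/(2*P) + P = P + 1/(2*P))
(-16432 + 241)/(-39525 + Z(203)) = (-16432 + 241)/(-39525 + (203 + (½)/203)) = -16191/(-39525 + (203 + (½)*(1/203))) = -16191/(-39525 + (203 + 1/406)) = -16191/(-39525 + 82419/406) = -16191/(-15964731/406) = -16191*(-406/15964731) = 730394/1773859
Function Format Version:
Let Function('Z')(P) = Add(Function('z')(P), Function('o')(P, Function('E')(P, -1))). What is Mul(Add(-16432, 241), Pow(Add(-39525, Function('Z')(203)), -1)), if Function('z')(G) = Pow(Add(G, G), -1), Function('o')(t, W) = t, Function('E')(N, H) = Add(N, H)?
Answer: Rational(730394, 1773859) ≈ 0.41175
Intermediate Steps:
Function('E')(N, H) = Add(H, N)
Function('z')(G) = Mul(Rational(1, 2), Pow(G, -1)) (Function('z')(G) = Pow(Mul(2, G), -1) = Mul(Rational(1, 2), Pow(G, -1)))
Function('Z')(P) = Add(P, Mul(Rational(1, 2), Pow(P, -1))) (Function('Z')(P) = Add(Mul(Rational(1, 2), Pow(P, -1)), P) = Add(P, Mul(Rational(1, 2), Pow(P, -1))))
Mul(Add(-16432, 241), Pow(Add(-39525, Function('Z')(203)), -1)) = Mul(Add(-16432, 241), Pow(Add(-39525, Add(203, Mul(Rational(1, 2), Pow(203, -1)))), -1)) = Mul(-16191, Pow(Add(-39525, Add(203, Mul(Rational(1, 2), Rational(1, 203)))), -1)) = Mul(-16191, Pow(Add(-39525, Add(203, Rational(1, 406))), -1)) = Mul(-16191, Pow(Add(-39525, Rational(82419, 406)), -1)) = Mul(-16191, Pow(Rational(-15964731, 406), -1)) = Mul(-16191, Rational(-406, 15964731)) = Rational(730394, 1773859)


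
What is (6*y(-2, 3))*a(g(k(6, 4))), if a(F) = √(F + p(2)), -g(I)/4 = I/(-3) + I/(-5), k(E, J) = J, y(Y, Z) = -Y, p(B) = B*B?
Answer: 8*√705/5 ≈ 42.483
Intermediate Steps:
p(B) = B²
g(I) = 32*I/15 (g(I) = -4*(I/(-3) + I/(-5)) = -4*(I*(-⅓) + I*(-⅕)) = -4*(-I/3 - I/5) = -(-32)*I/15 = 32*I/15)
a(F) = √(4 + F) (a(F) = √(F + 2²) = √(F + 4) = √(4 + F))
(6*y(-2, 3))*a(g(k(6, 4))) = (6*(-1*(-2)))*√(4 + (32/15)*4) = (6*2)*√(4 + 128/15) = 12*√(188/15) = 12*(2*√705/15) = 8*√705/5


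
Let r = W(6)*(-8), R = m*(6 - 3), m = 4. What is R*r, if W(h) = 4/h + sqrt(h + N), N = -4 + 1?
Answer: -64 - 96*sqrt(3) ≈ -230.28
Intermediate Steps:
N = -3
R = 12 (R = 4*(6 - 3) = 4*3 = 12)
W(h) = sqrt(-3 + h) + 4/h (W(h) = 4/h + sqrt(h - 3) = 4/h + sqrt(-3 + h) = sqrt(-3 + h) + 4/h)
r = -16/3 - 8*sqrt(3) (r = (sqrt(-3 + 6) + 4/6)*(-8) = (sqrt(3) + 4*(1/6))*(-8) = (sqrt(3) + 2/3)*(-8) = (2/3 + sqrt(3))*(-8) = -16/3 - 8*sqrt(3) ≈ -19.190)
R*r = 12*(-16/3 - 8*sqrt(3)) = -64 - 96*sqrt(3)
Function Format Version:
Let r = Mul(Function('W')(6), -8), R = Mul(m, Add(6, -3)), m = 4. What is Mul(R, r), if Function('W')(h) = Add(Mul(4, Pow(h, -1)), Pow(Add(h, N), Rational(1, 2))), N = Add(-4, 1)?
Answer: Add(-64, Mul(-96, Pow(3, Rational(1, 2)))) ≈ -230.28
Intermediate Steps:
N = -3
R = 12 (R = Mul(4, Add(6, -3)) = Mul(4, 3) = 12)
Function('W')(h) = Add(Pow(Add(-3, h), Rational(1, 2)), Mul(4, Pow(h, -1))) (Function('W')(h) = Add(Mul(4, Pow(h, -1)), Pow(Add(h, -3), Rational(1, 2))) = Add(Mul(4, Pow(h, -1)), Pow(Add(-3, h), Rational(1, 2))) = Add(Pow(Add(-3, h), Rational(1, 2)), Mul(4, Pow(h, -1))))
r = Add(Rational(-16, 3), Mul(-8, Pow(3, Rational(1, 2)))) (r = Mul(Add(Pow(Add(-3, 6), Rational(1, 2)), Mul(4, Pow(6, -1))), -8) = Mul(Add(Pow(3, Rational(1, 2)), Mul(4, Rational(1, 6))), -8) = Mul(Add(Pow(3, Rational(1, 2)), Rational(2, 3)), -8) = Mul(Add(Rational(2, 3), Pow(3, Rational(1, 2))), -8) = Add(Rational(-16, 3), Mul(-8, Pow(3, Rational(1, 2)))) ≈ -19.190)
Mul(R, r) = Mul(12, Add(Rational(-16, 3), Mul(-8, Pow(3, Rational(1, 2))))) = Add(-64, Mul(-96, Pow(3, Rational(1, 2))))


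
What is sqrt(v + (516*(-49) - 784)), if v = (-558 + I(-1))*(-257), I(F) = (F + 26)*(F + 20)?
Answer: I*sqrt(4737) ≈ 68.826*I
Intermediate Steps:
I(F) = (20 + F)*(26 + F) (I(F) = (26 + F)*(20 + F) = (20 + F)*(26 + F))
v = 21331 (v = (-558 + (520 + (-1)**2 + 46*(-1)))*(-257) = (-558 + (520 + 1 - 46))*(-257) = (-558 + 475)*(-257) = -83*(-257) = 21331)
sqrt(v + (516*(-49) - 784)) = sqrt(21331 + (516*(-49) - 784)) = sqrt(21331 + (-25284 - 784)) = sqrt(21331 - 26068) = sqrt(-4737) = I*sqrt(4737)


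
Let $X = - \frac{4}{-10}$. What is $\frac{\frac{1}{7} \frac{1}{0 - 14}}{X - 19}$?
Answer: $\frac{5}{9114} \approx 0.00054861$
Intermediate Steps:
$X = \frac{2}{5}$ ($X = \left(-4\right) \left(- \frac{1}{10}\right) = \frac{2}{5} \approx 0.4$)
$\frac{\frac{1}{7} \frac{1}{0 - 14}}{X - 19} = \frac{\frac{1}{7} \frac{1}{0 - 14}}{\frac{2}{5} - 19} = \frac{\frac{1}{7} \frac{1}{-14}}{- \frac{93}{5}} = \frac{1}{7} \left(- \frac{1}{14}\right) \left(- \frac{5}{93}\right) = \left(- \frac{1}{98}\right) \left(- \frac{5}{93}\right) = \frac{5}{9114}$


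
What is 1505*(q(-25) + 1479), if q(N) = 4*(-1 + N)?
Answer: 2069375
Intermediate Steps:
q(N) = -4 + 4*N
1505*(q(-25) + 1479) = 1505*((-4 + 4*(-25)) + 1479) = 1505*((-4 - 100) + 1479) = 1505*(-104 + 1479) = 1505*1375 = 2069375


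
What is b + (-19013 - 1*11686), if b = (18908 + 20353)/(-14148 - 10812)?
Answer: -255428767/8320 ≈ -30701.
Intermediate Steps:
b = -13087/8320 (b = 39261/(-24960) = 39261*(-1/24960) = -13087/8320 ≈ -1.5730)
b + (-19013 - 1*11686) = -13087/8320 + (-19013 - 1*11686) = -13087/8320 + (-19013 - 11686) = -13087/8320 - 30699 = -255428767/8320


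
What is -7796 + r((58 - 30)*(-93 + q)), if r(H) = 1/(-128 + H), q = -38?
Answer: -29593617/3796 ≈ -7796.0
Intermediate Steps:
-7796 + r((58 - 30)*(-93 + q)) = -7796 + 1/(-128 + (58 - 30)*(-93 - 38)) = -7796 + 1/(-128 + 28*(-131)) = -7796 + 1/(-128 - 3668) = -7796 + 1/(-3796) = -7796 - 1/3796 = -29593617/3796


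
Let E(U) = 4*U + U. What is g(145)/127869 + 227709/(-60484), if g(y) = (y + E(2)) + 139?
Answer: -1385673325/368287076 ≈ -3.7625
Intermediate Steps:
E(U) = 5*U
g(y) = 149 + y (g(y) = (y + 5*2) + 139 = (y + 10) + 139 = (10 + y) + 139 = 149 + y)
g(145)/127869 + 227709/(-60484) = (149 + 145)/127869 + 227709/(-60484) = 294*(1/127869) + 227709*(-1/60484) = 14/6089 - 227709/60484 = -1385673325/368287076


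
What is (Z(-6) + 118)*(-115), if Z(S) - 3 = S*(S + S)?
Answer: -22195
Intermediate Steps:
Z(S) = 3 + 2*S**2 (Z(S) = 3 + S*(S + S) = 3 + S*(2*S) = 3 + 2*S**2)
(Z(-6) + 118)*(-115) = ((3 + 2*(-6)**2) + 118)*(-115) = ((3 + 2*36) + 118)*(-115) = ((3 + 72) + 118)*(-115) = (75 + 118)*(-115) = 193*(-115) = -22195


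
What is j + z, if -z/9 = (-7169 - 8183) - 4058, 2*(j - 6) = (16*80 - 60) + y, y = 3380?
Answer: 176996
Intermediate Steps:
j = 2306 (j = 6 + ((16*80 - 60) + 3380)/2 = 6 + ((1280 - 60) + 3380)/2 = 6 + (1220 + 3380)/2 = 6 + (½)*4600 = 6 + 2300 = 2306)
z = 174690 (z = -9*((-7169 - 8183) - 4058) = -9*(-15352 - 4058) = -9*(-19410) = 174690)
j + z = 2306 + 174690 = 176996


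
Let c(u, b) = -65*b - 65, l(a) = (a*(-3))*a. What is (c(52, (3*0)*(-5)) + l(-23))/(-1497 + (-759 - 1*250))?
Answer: 118/179 ≈ 0.65922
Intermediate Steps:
l(a) = -3*a² (l(a) = (-3*a)*a = -3*a²)
c(u, b) = -65 - 65*b
(c(52, (3*0)*(-5)) + l(-23))/(-1497 + (-759 - 1*250)) = ((-65 - 65*3*0*(-5)) - 3*(-23)²)/(-1497 + (-759 - 1*250)) = ((-65 - 0*(-5)) - 3*529)/(-1497 + (-759 - 250)) = ((-65 - 65*0) - 1587)/(-1497 - 1009) = ((-65 + 0) - 1587)/(-2506) = (-65 - 1587)*(-1/2506) = -1652*(-1/2506) = 118/179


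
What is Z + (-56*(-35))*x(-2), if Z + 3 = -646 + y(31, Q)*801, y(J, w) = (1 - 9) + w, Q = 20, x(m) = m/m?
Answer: 10923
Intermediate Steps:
x(m) = 1
y(J, w) = -8 + w
Z = 8963 (Z = -3 + (-646 + (-8 + 20)*801) = -3 + (-646 + 12*801) = -3 + (-646 + 9612) = -3 + 8966 = 8963)
Z + (-56*(-35))*x(-2) = 8963 - 56*(-35)*1 = 8963 + 1960*1 = 8963 + 1960 = 10923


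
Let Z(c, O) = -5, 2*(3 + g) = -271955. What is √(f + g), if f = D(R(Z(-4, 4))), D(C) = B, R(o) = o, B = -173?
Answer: I*√544614/2 ≈ 368.99*I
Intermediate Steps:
g = -271961/2 (g = -3 + (½)*(-271955) = -3 - 271955/2 = -271961/2 ≈ -1.3598e+5)
D(C) = -173
f = -173
√(f + g) = √(-173 - 271961/2) = √(-272307/2) = I*√544614/2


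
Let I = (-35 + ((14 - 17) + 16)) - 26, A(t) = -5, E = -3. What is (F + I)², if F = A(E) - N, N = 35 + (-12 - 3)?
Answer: 5329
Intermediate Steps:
N = 20 (N = 35 - 15 = 20)
I = -48 (I = (-35 + (-3 + 16)) - 26 = (-35 + 13) - 26 = -22 - 26 = -48)
F = -25 (F = -5 - 1*20 = -5 - 20 = -25)
(F + I)² = (-25 - 48)² = (-73)² = 5329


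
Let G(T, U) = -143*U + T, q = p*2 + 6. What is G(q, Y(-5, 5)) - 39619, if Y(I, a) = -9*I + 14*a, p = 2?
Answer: -56054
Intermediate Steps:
q = 10 (q = 2*2 + 6 = 4 + 6 = 10)
G(T, U) = T - 143*U
G(q, Y(-5, 5)) - 39619 = (10 - 143*(-9*(-5) + 14*5)) - 39619 = (10 - 143*(45 + 70)) - 39619 = (10 - 143*115) - 39619 = (10 - 16445) - 39619 = -16435 - 39619 = -56054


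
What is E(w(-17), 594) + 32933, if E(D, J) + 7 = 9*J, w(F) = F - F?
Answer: 38272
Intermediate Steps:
w(F) = 0
E(D, J) = -7 + 9*J
E(w(-17), 594) + 32933 = (-7 + 9*594) + 32933 = (-7 + 5346) + 32933 = 5339 + 32933 = 38272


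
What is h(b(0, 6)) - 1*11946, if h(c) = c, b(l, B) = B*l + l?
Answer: -11946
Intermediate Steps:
b(l, B) = l + B*l
h(b(0, 6)) - 1*11946 = 0*(1 + 6) - 1*11946 = 0*7 - 11946 = 0 - 11946 = -11946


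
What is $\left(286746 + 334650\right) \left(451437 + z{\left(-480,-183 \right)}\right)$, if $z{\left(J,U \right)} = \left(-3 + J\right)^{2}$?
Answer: $425485997496$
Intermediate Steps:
$\left(286746 + 334650\right) \left(451437 + z{\left(-480,-183 \right)}\right) = \left(286746 + 334650\right) \left(451437 + \left(-3 - 480\right)^{2}\right) = 621396 \left(451437 + \left(-483\right)^{2}\right) = 621396 \left(451437 + 233289\right) = 621396 \cdot 684726 = 425485997496$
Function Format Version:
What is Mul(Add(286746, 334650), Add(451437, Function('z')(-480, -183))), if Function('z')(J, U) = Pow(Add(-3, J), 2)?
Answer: 425485997496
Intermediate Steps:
Mul(Add(286746, 334650), Add(451437, Function('z')(-480, -183))) = Mul(Add(286746, 334650), Add(451437, Pow(Add(-3, -480), 2))) = Mul(621396, Add(451437, Pow(-483, 2))) = Mul(621396, Add(451437, 233289)) = Mul(621396, 684726) = 425485997496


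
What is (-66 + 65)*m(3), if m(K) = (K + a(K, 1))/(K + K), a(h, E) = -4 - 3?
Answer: ⅔ ≈ 0.66667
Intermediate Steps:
a(h, E) = -7
m(K) = (-7 + K)/(2*K) (m(K) = (K - 7)/(K + K) = (-7 + K)/((2*K)) = (-7 + K)*(1/(2*K)) = (-7 + K)/(2*K))
(-66 + 65)*m(3) = (-66 + 65)*((½)*(-7 + 3)/3) = -(-4)/(2*3) = -1*(-⅔) = ⅔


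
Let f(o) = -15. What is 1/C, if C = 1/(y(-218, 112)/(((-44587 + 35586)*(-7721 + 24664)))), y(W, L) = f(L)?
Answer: 15/152503943 ≈ 9.8358e-8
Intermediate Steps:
y(W, L) = -15
C = 152503943/15 (C = 1/(-15*1/((-44587 + 35586)*(-7721 + 24664))) = 1/(-15/((-9001*16943))) = 1/(-15/(-152503943)) = 1/(-15*(-1/152503943)) = 1/(15/152503943) = 152503943/15 ≈ 1.0167e+7)
1/C = 1/(152503943/15) = 15/152503943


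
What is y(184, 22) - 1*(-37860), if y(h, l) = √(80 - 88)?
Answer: 37860 + 2*I*√2 ≈ 37860.0 + 2.8284*I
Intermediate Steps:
y(h, l) = 2*I*√2 (y(h, l) = √(-8) = 2*I*√2)
y(184, 22) - 1*(-37860) = 2*I*√2 - 1*(-37860) = 2*I*√2 + 37860 = 37860 + 2*I*√2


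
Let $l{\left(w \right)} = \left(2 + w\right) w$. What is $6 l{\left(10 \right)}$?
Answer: $720$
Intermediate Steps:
$l{\left(w \right)} = w \left(2 + w\right)$
$6 l{\left(10 \right)} = 6 \cdot 10 \left(2 + 10\right) = 6 \cdot 10 \cdot 12 = 6 \cdot 120 = 720$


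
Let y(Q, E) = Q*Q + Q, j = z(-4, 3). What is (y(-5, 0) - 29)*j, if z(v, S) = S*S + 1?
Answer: -90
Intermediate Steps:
z(v, S) = 1 + S² (z(v, S) = S² + 1 = 1 + S²)
j = 10 (j = 1 + 3² = 1 + 9 = 10)
y(Q, E) = Q + Q² (y(Q, E) = Q² + Q = Q + Q²)
(y(-5, 0) - 29)*j = (-5*(1 - 5) - 29)*10 = (-5*(-4) - 29)*10 = (20 - 29)*10 = -9*10 = -90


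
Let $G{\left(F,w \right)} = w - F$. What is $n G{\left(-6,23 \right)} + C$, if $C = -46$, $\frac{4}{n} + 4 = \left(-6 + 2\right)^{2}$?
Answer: $- \frac{109}{3} \approx -36.333$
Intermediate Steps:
$n = \frac{1}{3}$ ($n = \frac{4}{-4 + \left(-6 + 2\right)^{2}} = \frac{4}{-4 + \left(-4\right)^{2}} = \frac{4}{-4 + 16} = \frac{4}{12} = 4 \cdot \frac{1}{12} = \frac{1}{3} \approx 0.33333$)
$n G{\left(-6,23 \right)} + C = \frac{23 - -6}{3} - 46 = \frac{23 + 6}{3} - 46 = \frac{1}{3} \cdot 29 - 46 = \frac{29}{3} - 46 = - \frac{109}{3}$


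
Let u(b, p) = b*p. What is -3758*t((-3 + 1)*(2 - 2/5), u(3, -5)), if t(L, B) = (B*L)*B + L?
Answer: 13588928/5 ≈ 2.7178e+6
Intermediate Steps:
t(L, B) = L + L*B**2 (t(L, B) = L*B**2 + L = L + L*B**2)
-3758*t((-3 + 1)*(2 - 2/5), u(3, -5)) = -3758*(-3 + 1)*(2 - 2/5)*(1 + (3*(-5))**2) = -3758*(-2*(2 - 2*1/5))*(1 + (-15)**2) = -3758*(-2*(2 - 2/5))*(1 + 225) = -3758*(-2*8/5)*226 = -(-60128)*226/5 = -3758*(-3616/5) = 13588928/5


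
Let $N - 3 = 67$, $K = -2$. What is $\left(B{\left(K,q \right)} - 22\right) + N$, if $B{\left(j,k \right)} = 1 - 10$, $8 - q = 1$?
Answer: $39$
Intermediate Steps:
$N = 70$ ($N = 3 + 67 = 70$)
$q = 7$ ($q = 8 - 1 = 7$)
$B{\left(j,k \right)} = -9$ ($B{\left(j,k \right)} = 1 - 10 = -9$)
$\left(B{\left(K,q \right)} - 22\right) + N = \left(-9 - 22\right) + 70 = -31 + 70 = 39$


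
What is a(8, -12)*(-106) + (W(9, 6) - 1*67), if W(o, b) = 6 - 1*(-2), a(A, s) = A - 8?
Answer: -59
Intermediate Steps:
a(A, s) = -8 + A
W(o, b) = 8 (W(o, b) = 6 + 2 = 8)
a(8, -12)*(-106) + (W(9, 6) - 1*67) = (-8 + 8)*(-106) + (8 - 1*67) = 0*(-106) + (8 - 67) = 0 - 59 = -59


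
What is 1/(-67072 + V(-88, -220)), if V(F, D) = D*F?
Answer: -1/47712 ≈ -2.0959e-5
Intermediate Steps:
1/(-67072 + V(-88, -220)) = 1/(-67072 - 220*(-88)) = 1/(-67072 + 19360) = 1/(-47712) = -1/47712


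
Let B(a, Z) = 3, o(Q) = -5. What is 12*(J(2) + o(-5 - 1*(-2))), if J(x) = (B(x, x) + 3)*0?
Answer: -60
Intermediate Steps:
J(x) = 0 (J(x) = (3 + 3)*0 = 6*0 = 0)
12*(J(2) + o(-5 - 1*(-2))) = 12*(0 - 5) = 12*(-5) = -60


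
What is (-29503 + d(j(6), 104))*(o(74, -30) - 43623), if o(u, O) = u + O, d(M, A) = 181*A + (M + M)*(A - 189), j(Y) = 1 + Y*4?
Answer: 650590891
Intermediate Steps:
j(Y) = 1 + 4*Y
d(M, A) = 181*A + 2*M*(-189 + A) (d(M, A) = 181*A + (2*M)*(-189 + A) = 181*A + 2*M*(-189 + A))
o(u, O) = O + u
(-29503 + d(j(6), 104))*(o(74, -30) - 43623) = (-29503 + (-378*(1 + 4*6) + 181*104 + 2*104*(1 + 4*6)))*((-30 + 74) - 43623) = (-29503 + (-378*(1 + 24) + 18824 + 2*104*(1 + 24)))*(44 - 43623) = (-29503 + (-378*25 + 18824 + 2*104*25))*(-43579) = (-29503 + (-9450 + 18824 + 5200))*(-43579) = (-29503 + 14574)*(-43579) = -14929*(-43579) = 650590891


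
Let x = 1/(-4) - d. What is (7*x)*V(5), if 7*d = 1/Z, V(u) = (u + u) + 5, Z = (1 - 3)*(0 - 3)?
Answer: -115/4 ≈ -28.750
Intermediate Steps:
Z = 6 (Z = -2*(-3) = 6)
V(u) = 5 + 2*u (V(u) = 2*u + 5 = 5 + 2*u)
d = 1/42 (d = (1/7)/6 = (1/7)*(1/6) = 1/42 ≈ 0.023810)
x = -23/84 (x = 1/(-4) - 1*1/42 = -1/4 - 1/42 = -23/84 ≈ -0.27381)
(7*x)*V(5) = (7*(-23/84))*(5 + 2*5) = -23*(5 + 10)/12 = -23/12*15 = -115/4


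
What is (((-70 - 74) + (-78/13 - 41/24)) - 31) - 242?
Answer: -10193/24 ≈ -424.71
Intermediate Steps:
(((-70 - 74) + (-78/13 - 41/24)) - 31) - 242 = ((-144 + (-78*1/13 - 41*1/24)) - 31) - 242 = ((-144 + (-6 - 41/24)) - 31) - 242 = ((-144 - 185/24) - 31) - 242 = (-3641/24 - 31) - 242 = -4385/24 - 242 = -10193/24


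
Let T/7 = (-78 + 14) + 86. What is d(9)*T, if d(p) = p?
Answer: 1386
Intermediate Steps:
T = 154 (T = 7*((-78 + 14) + 86) = 7*(-64 + 86) = 7*22 = 154)
d(9)*T = 9*154 = 1386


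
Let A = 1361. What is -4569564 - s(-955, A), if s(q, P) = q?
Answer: -4568609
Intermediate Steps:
-4569564 - s(-955, A) = -4569564 - 1*(-955) = -4569564 + 955 = -4568609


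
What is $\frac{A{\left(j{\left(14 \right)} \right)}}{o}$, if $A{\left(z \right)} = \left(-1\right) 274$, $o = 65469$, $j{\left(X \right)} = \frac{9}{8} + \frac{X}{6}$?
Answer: $- \frac{274}{65469} \approx -0.0041852$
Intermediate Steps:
$j{\left(X \right)} = \frac{9}{8} + \frac{X}{6}$ ($j{\left(X \right)} = 9 \cdot \frac{1}{8} + X \frac{1}{6} = \frac{9}{8} + \frac{X}{6}$)
$A{\left(z \right)} = -274$
$\frac{A{\left(j{\left(14 \right)} \right)}}{o} = - \frac{274}{65469}$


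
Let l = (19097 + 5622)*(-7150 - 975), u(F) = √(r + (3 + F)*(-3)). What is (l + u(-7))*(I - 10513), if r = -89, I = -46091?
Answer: 11368453492500 - 56604*I*√77 ≈ 1.1368e+13 - 4.967e+5*I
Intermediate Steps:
u(F) = √(-98 - 3*F) (u(F) = √(-89 + (3 + F)*(-3)) = √(-89 + (-9 - 3*F)) = √(-98 - 3*F))
l = -200841875 (l = 24719*(-8125) = -200841875)
(l + u(-7))*(I - 10513) = (-200841875 + √(-98 - 3*(-7)))*(-46091 - 10513) = (-200841875 + √(-98 + 21))*(-56604) = (-200841875 + √(-77))*(-56604) = (-200841875 + I*√77)*(-56604) = 11368453492500 - 56604*I*√77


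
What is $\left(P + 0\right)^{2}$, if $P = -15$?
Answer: $225$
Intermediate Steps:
$\left(P + 0\right)^{2} = \left(-15 + 0\right)^{2} = \left(-15\right)^{2} = 225$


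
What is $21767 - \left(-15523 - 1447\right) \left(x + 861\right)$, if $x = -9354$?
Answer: $-144104443$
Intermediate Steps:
$21767 - \left(-15523 - 1447\right) \left(x + 861\right) = 21767 - \left(-15523 - 1447\right) \left(-9354 + 861\right) = 21767 - \left(-16970\right) \left(-8493\right) = 21767 - 144126210 = -144104443$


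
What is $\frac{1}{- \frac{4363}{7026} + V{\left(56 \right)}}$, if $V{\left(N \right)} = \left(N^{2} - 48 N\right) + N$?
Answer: $\frac{7026}{3536741} \approx 0.0019866$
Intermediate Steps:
$V{\left(N \right)} = N^{2} - 47 N$
$\frac{1}{- \frac{4363}{7026} + V{\left(56 \right)}} = \frac{1}{- \frac{4363}{7026} + 56 \left(-47 + 56\right)} = \frac{1}{\left(-4363\right) \frac{1}{7026} + 56 \cdot 9} = \frac{1}{- \frac{4363}{7026} + 504} = \frac{1}{\frac{3536741}{7026}} = \frac{7026}{3536741}$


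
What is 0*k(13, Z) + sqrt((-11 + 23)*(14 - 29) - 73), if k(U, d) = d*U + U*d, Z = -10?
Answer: I*sqrt(253) ≈ 15.906*I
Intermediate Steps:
k(U, d) = 2*U*d (k(U, d) = U*d + U*d = 2*U*d)
0*k(13, Z) + sqrt((-11 + 23)*(14 - 29) - 73) = 0*(2*13*(-10)) + sqrt((-11 + 23)*(14 - 29) - 73) = 0*(-260) + sqrt(12*(-15) - 73) = 0 + sqrt(-180 - 73) = 0 + sqrt(-253) = 0 + I*sqrt(253) = I*sqrt(253)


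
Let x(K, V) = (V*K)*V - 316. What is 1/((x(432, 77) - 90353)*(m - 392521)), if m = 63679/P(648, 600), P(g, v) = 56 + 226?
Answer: -94/91107397854379 ≈ -1.0317e-12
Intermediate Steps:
P(g, v) = 282
x(K, V) = -316 + K*V**2 (x(K, V) = (K*V)*V - 316 = K*V**2 - 316 = -316 + K*V**2)
m = 63679/282 ≈ 225.81
1/((x(432, 77) - 90353)*(m - 392521)) = 1/(((-316 + 432*77**2) - 90353)*(63679/282 - 392521)) = 1/(((-316 + 432*5929) - 90353)*(-110627243/282)) = 1/(((-316 + 2561328) - 90353)*(-110627243/282)) = 1/((2561012 - 90353)*(-110627243/282)) = 1/(2470659*(-110627243/282)) = 1/(-91107397854379/94) = -94/91107397854379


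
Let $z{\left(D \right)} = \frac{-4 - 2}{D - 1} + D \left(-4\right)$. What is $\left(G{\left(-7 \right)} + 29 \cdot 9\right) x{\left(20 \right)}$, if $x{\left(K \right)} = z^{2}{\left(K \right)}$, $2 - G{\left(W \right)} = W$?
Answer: $\frac{628742520}{361} \approx 1.7417 \cdot 10^{6}$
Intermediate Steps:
$G{\left(W \right)} = 2 - W$
$z{\left(D \right)} = - \frac{6}{-1 + D} - 4 D$
$x{\left(K \right)} = \frac{4 \left(-3 - 2 K^{2} + 2 K\right)^{2}}{\left(-1 + K\right)^{2}}$ ($x{\left(K \right)} = \left(\frac{2 \left(-3 - 2 K^{2} + 2 K\right)}{-1 + K}\right)^{2} = \frac{4 \left(-3 - 2 K^{2} + 2 K\right)^{2}}{\left(-1 + K\right)^{2}}$)
$\left(G{\left(-7 \right)} + 29 \cdot 9\right) x{\left(20 \right)} = \left(\left(2 - -7\right) + 29 \cdot 9\right) \frac{4 \left(3 - 40 + 2 \cdot 20^{2}\right)^{2}}{\left(-1 + 20\right)^{2}} = \left(\left(2 + 7\right) + 261\right) \frac{4 \left(3 - 40 + 2 \cdot 400\right)^{2}}{361} = \left(9 + 261\right) 4 \cdot \frac{1}{361} \left(3 - 40 + 800\right)^{2} = 270 \cdot 4 \cdot \frac{1}{361} \cdot 763^{2} = 270 \cdot 4 \cdot \frac{1}{361} \cdot 582169 = 270 \cdot \frac{2328676}{361} = \frac{628742520}{361}$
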